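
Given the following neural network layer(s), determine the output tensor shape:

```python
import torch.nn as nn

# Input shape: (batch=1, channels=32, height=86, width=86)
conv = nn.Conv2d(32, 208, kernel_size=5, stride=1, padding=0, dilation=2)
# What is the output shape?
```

Input: (1, 32, 86, 86) -> Output: (1, 208, 78, 78)

Answer: (1, 208, 78, 78)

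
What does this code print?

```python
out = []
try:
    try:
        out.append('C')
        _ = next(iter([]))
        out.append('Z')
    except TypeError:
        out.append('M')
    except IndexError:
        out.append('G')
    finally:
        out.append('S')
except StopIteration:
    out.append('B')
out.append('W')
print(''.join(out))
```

Execution trace: 'C' (try body) → 'S' (finally) → 'B' (outer except StopIteration) → 'W' (after the try/except). Output: CSBW

Answer: CSBW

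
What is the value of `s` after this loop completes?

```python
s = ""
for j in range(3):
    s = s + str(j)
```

Concatenate digits 0 to 2
`s` takes the values: "" → "0" → "01" → "012"

Answer: "012"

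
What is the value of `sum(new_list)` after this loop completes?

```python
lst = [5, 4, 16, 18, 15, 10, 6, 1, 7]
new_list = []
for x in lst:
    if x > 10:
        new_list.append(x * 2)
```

Sum of doubled values > 10
`new_list` takes the values: [] → [32] → [32, 36] → [32, 36, 30]
So `sum(new_list)` = 98

Answer: 98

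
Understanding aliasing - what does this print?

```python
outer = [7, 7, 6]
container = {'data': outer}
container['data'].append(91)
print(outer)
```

Key concept: dict holds reference to list.
Step by step:
`outer = [7, 7, 6]` → outer = [7, 7, 6]
`container = {'data': outer}` → container = {'data': [7, 7, 6]}
`container['data'].append(91)` → outer = [7, 7, 6, 91]; container = {'data': [7, 7, 6, 91]}
`print(outer)` → prints [7, 7, 6, 91]

Answer: [7, 7, 6, 91]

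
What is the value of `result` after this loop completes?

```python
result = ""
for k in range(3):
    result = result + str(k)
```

Concatenate digits 0 to 2
`result` takes the values: "" → "0" → "01" → "012"

Answer: "012"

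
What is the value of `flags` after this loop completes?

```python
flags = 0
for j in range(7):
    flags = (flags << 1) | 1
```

Build 7 consecutive 1-bits: 0b1111111
`flags` takes the values: 0 → 1 → 3 → 7 → 15 → 31 → 63 → 127

Answer: 127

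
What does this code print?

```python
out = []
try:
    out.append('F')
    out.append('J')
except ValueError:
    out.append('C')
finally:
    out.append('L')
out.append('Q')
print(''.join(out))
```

Execution trace: 'F' (try body) → 'J' (try body, no exception) → 'L' (finally) → 'Q' (after the try/except). Output: FJLQ

Answer: FJLQ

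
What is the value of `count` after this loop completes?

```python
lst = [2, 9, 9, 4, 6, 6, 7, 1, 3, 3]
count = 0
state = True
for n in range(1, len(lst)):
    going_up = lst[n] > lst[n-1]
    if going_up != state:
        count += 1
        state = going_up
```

Count direction changes in [2, 9, 9, 4, 6, 6, 7, 1, 3, 3]
`count` takes the values: 0 → 1 → 2 → 3 → 4 → 5 → 6 → 7

Answer: 7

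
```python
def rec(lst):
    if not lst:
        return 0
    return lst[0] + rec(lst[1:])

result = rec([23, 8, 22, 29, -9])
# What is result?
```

23 + 8 + 22 + 29 + (-9) + 0 = 73

Answer: 73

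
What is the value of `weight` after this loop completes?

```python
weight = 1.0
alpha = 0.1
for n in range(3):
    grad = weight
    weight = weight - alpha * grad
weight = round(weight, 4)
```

Gradient descent: w = 1.0 * (1 - 0.1)^3
`weight` takes the values: 1.0 → 0.9 → 0.81 → 0.729

Answer: 0.729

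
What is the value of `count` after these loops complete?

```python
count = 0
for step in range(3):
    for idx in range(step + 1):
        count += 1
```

Triangle: 1 + 2 + ... + 3
`count` takes the values: 0 → 1 → 2 → 3 → 4 → 5 → 6

Answer: 6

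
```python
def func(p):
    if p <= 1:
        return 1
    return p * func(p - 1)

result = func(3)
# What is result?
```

func(3) = 3 * 2 * 1 = 6

Answer: 6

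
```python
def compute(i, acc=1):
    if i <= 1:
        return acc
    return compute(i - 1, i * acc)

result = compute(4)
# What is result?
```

Accumulator trace (n, acc): (4, 1) -> (3, 4) -> (2, 12) -> (1, 24) -> return 24

Answer: 24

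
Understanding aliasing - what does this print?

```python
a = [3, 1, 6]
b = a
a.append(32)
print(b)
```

Key concept: basic list aliasing.
Step by step:
`a = [3, 1, 6]` → a = [3, 1, 6]
`b = a` → b = [3, 1, 6] (same object as a)
`a.append(32)` → a = [3, 1, 6, 32] (same object as b); b = [3, 1, 6, 32] (same object as a)
`print(b)` → prints [3, 1, 6, 32]

Answer: [3, 1, 6, 32]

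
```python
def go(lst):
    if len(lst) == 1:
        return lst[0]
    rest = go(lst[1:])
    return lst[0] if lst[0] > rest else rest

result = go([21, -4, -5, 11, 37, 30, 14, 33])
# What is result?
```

Recursive max over [21, -4, -5, 11, 37, 30, 14, 33] = 37

Answer: 37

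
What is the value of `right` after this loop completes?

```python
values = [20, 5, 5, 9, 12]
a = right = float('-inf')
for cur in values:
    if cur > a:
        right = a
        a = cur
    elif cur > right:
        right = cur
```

Second largest (with repeats) in [20, 5, 5, 9, 12]
`right` takes the values: -inf → 5 → 9 → 12

Answer: 12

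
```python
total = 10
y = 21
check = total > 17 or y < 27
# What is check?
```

Trace:
`total = 10` → total = 10
`y = 21` → y = 21
`check = total > 17 or y < 27` → check = True
So check = True

Answer: True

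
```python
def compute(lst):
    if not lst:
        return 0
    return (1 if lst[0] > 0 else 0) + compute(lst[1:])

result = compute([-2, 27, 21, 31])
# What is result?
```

Count of positive elements in [-2, 27, 21, 31] = 3

Answer: 3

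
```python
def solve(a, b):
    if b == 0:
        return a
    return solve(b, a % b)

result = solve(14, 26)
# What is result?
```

solve(14, 26) -> solve(26, 14) -> solve(14, 12) -> solve(12, 2) -> solve(2, 0) -> 2

Answer: 2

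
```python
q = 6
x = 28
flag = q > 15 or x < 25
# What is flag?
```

Trace:
`q = 6` → q = 6
`x = 28` → x = 28
`flag = q > 15 or x < 25` → flag = False
So flag = False

Answer: False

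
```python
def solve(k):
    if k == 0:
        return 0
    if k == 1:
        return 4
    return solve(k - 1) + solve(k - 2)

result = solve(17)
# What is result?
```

Build up from base cases: solve(0)=0, solve(1)=4, solve(2)=4, solve(3)=8, solve(4)=12, solve(5)=20, solve(6)=32, ..., solve(17)=6388

Answer: 6388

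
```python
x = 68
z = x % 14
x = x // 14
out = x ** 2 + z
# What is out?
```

Trace:
`x = 68` → x = 68
`z = x % 14` → z = 12
`x = x // 14` → x = 4
`out = x ** 2 + z` → out = 28
So out = 28

Answer: 28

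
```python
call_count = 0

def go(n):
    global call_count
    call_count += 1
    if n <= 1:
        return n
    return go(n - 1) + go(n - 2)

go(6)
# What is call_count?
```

Calls(n) = 1 + Calls(n-1) + Calls(n-2); Calls(0)=Calls(1)=1. For n=6 this gives 25.

Answer: 25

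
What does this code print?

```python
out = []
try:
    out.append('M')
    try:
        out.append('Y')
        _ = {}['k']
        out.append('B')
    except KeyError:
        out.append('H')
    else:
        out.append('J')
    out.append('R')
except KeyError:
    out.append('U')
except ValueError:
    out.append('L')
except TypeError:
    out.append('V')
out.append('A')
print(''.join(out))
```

Execution trace: 'M' (try body) → 'Y' (inner try body) → 'H' (inner except KeyError) → 'R' (try body, no exception) → 'A' (after the try/except). Output: MYHRA

Answer: MYHRA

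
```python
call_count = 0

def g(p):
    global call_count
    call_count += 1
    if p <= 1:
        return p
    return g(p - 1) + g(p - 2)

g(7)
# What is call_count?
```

Calls(p) = 1 + Calls(p-1) + Calls(p-2); Calls(0)=Calls(1)=1. For p=7 this gives 41.

Answer: 41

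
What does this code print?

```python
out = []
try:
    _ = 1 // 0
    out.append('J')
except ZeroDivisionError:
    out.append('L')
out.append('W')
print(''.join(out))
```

Execution trace: 'L' (except ZeroDivisionError) → 'W' (after the try/except). Output: LW

Answer: LW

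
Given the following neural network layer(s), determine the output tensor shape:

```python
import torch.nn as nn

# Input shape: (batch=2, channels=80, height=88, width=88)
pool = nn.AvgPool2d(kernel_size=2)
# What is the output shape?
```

Input: (2, 80, 88, 88) -> Output: (2, 80, 44, 44)

Answer: (2, 80, 44, 44)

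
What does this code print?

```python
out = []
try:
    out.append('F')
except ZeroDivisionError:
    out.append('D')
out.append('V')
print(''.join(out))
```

Execution trace: 'F' (try body, no exception) → 'V' (after the try/except). Output: FV

Answer: FV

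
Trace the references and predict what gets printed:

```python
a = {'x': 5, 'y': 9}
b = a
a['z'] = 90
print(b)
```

Key concept: dict aliasing.
Step by step:
`a = {'x': 5, 'y': 9}` → a = {'x': 5, 'y': 9}
`b = a` → b = {'x': 5, 'y': 9} (same object as a)
`a['z'] = 90` → a = {'x': 5, 'y': 9, 'z': 90} (same object as b); b = {'x': 5, 'y': 9, 'z': 90} (same object as a)
`print(b)` → prints {'x': 5, 'y': 9, 'z': 90}

Answer: {'x': 5, 'y': 9, 'z': 90}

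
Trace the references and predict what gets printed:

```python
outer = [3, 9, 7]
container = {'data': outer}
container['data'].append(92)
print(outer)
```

Key concept: dict holds reference to list.
Step by step:
`outer = [3, 9, 7]` → outer = [3, 9, 7]
`container = {'data': outer}` → container = {'data': [3, 9, 7]}
`container['data'].append(92)` → outer = [3, 9, 7, 92]; container = {'data': [3, 9, 7, 92]}
`print(outer)` → prints [3, 9, 7, 92]

Answer: [3, 9, 7, 92]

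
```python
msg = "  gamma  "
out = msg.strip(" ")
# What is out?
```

Trace:
`msg = "  gamma  "` → msg = '  gamma  '
`out = msg.strip(" ")` → out = 'gamma'
So out = 'gamma'

Answer: 'gamma'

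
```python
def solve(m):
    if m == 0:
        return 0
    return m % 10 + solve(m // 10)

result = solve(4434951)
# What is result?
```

Sum of digits of 4434951: 1 + 5 + 9 + 4 + 3 + 4 + 4 = 30

Answer: 30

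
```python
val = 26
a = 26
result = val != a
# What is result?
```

Trace:
`val = 26` → val = 26
`a = 26` → a = 26
`result = val != a` → result = False
So result = False

Answer: False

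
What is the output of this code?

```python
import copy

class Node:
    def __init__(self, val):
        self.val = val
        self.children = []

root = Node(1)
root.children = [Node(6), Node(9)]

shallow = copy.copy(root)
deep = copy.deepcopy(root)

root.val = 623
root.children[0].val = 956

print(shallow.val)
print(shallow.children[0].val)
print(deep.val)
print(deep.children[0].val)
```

Key concept: deep copy with custom objects.
Step by step:
`root = Node(1)` → root = Node(val=1, children=[])
`root.children = [Node(6), Node(9)]` → root = Node(val=1, children=[Node(val=6, children=[]), Node(val=9, children=[])])
`shallow = copy.copy(root)` → shallow = Node(val=1, children=[Node(val=6, children=[]), Node(val=9, children=[])])
`deep = copy.deepcopy(root)` → deep = Node(val=1, children=[Node(val=6, children=[]), Node(val=9, children=[])])
`root.val = 623` → root = Node(val=623, children=[Node(val=6, children=[]), Node(val=9, children=[])])
`root.children[0].val = 956` → root = Node(val=623, children=[Node(val=956, children=[]), Node(val=9, children=[])]); shallow = Node(val=1, children=[Node(val=956, children=[]), Node(val=9, children=[])])
`print(shallow.val)` → prints 1
`print(shallow.children[0].val)` → prints 956
`print(deep.val)` → prints 1
`print(deep.children[0].val)` → prints 6

Answer:
1
956
1
6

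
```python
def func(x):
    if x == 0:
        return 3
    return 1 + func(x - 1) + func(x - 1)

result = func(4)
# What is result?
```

func(x) = 1 + 2·func(x-1), func(0)=3. Closed form: (3+1)·2^4 - 1 = 63.

Answer: 63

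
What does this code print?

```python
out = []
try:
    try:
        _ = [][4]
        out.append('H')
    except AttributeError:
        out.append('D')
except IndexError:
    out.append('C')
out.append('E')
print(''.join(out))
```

Execution trace: 'C' (outer except IndexError) → 'E' (after the try/except). Output: CE

Answer: CE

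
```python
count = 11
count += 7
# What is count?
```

Trace:
`count = 11` → count = 11
`count += 7` → count = 18
So count = 18

Answer: 18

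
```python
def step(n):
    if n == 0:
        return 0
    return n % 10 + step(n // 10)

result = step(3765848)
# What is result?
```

Sum of digits of 3765848: 8 + 4 + 8 + 5 + 6 + 7 + 3 = 41

Answer: 41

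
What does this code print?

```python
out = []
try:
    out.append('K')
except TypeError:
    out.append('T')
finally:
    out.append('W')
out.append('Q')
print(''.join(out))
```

Execution trace: 'K' (try body, no exception) → 'W' (finally) → 'Q' (after the try/except). Output: KWQ

Answer: KWQ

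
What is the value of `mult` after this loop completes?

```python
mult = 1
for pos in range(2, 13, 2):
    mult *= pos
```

Product of even numbers 2 to 12
`mult` takes the values: 1 → 2 → 8 → 48 → 384 → 3840 → 46080

Answer: 46080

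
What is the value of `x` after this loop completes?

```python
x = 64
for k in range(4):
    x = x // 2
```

Halve 4 times: 64 // 2^4 = 4
`x` takes the values: 64 → 32 → 16 → 8 → 4

Answer: 4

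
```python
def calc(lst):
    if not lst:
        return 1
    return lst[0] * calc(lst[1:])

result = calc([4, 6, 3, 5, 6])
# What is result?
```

Product over [4, 6, 3, 5, 6] = 4 * 6 * 3 * 5 * 6 = 2160

Answer: 2160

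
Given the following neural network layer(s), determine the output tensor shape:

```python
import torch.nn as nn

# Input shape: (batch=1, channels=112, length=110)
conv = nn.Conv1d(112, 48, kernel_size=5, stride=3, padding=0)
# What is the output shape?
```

Input: (1, 112, 110) -> Output: (1, 48, 36)

Answer: (1, 48, 36)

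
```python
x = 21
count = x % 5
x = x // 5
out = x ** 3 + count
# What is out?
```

Trace:
`x = 21` → x = 21
`count = x % 5` → count = 1
`x = x // 5` → x = 4
`out = x ** 3 + count` → out = 65
So out = 65

Answer: 65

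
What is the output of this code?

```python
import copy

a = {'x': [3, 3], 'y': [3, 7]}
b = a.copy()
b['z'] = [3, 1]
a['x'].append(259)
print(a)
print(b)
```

Key concept: shallow copy of dict with mutable values.
Step by step:
`a = {'x': [3, 3], 'y': [3, 7]}` → a = {'x': [3, 3], 'y': [3, 7]}
`b = a.copy()` → b = {'x': [3, 3], 'y': [3, 7]}
`b['z'] = [3, 1]` → b = {'x': [3, 3], 'y': [3, 7], 'z': [3, 1]}
`a['x'].append(259)` → a = {'x': [3, 3, 259], 'y': [3, 7]}; b = {'x': [3, 3, 259], 'y': [3, 7], 'z': [3, 1]}
`print(a)` → prints {'x': [3, 3, 259], 'y': [3, 7]}
`print(b)` → prints {'x': [3, 3, 259], 'y': [3, 7], 'z': [3, 1]}

Answer:
{'x': [3, 3, 259], 'y': [3, 7]}
{'x': [3, 3, 259], 'y': [3, 7], 'z': [3, 1]}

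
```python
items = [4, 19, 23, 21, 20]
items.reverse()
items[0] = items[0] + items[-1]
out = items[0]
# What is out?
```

Trace:
`items = [4, 19, 23, 21, 20]` → items = [4, 19, 23, 21, 20]
`items.reverse()` → items = [20, 21, 23, 19, 4]
`items[0] = items[0] + items[-1]` → items = [24, 21, 23, 19, 4]
`out = items[0]` → out = 24
So out = 24

Answer: 24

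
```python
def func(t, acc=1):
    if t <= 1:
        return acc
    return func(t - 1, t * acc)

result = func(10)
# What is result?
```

Accumulator trace (n, acc): (10, 1) -> (9, 10) -> (8, 90) -> (7, 720) -> (6, 5040) -> (5, 30240) -> (4, 151200) -> (3, 604800) -> (2, 1814400) -> (1, 3628800) -> return 3628800

Answer: 3628800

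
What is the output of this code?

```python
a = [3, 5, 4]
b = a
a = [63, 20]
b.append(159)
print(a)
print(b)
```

Key concept: rebinding vs mutation: a is rebound to a new list, b still points at the original.
Step by step:
`a = [3, 5, 4]` → a = [3, 5, 4]
`b = a` → b = [3, 5, 4] (same object as a)
`a = [63, 20]` → a = [63, 20]
`b.append(159)` → b = [3, 5, 4, 159]
`print(a)` → prints [63, 20]
`print(b)` → prints [3, 5, 4, 159]

Answer:
[63, 20]
[3, 5, 4, 159]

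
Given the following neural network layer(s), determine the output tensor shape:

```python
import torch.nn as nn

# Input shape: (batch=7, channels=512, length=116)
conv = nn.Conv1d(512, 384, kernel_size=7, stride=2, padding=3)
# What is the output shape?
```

Input: (7, 512, 116) -> Output: (7, 384, 58)

Answer: (7, 384, 58)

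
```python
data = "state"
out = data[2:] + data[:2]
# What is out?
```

Trace:
`data = "state"` → data = 'state'
`out = data[2:] + data[:2]` → out = 'atest'
So out = 'atest'

Answer: 'atest'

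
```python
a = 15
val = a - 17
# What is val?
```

Trace:
`a = 15` → a = 15
`val = a - 17` → val = -2
So val = -2

Answer: -2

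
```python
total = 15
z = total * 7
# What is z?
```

Trace:
`total = 15` → total = 15
`z = total * 7` → z = 105
So z = 105

Answer: 105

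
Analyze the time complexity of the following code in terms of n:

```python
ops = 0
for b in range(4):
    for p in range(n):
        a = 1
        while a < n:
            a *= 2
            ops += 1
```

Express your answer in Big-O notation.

Each loop level contributes: 1 × n × log n. Multiplying the contributions gives O(n log n).

Answer: O(n log n)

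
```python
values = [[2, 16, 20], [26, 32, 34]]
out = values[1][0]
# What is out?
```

Trace:
`values = [[2, 16, 20], [26, 32, 34]]` → values = [[2, 16, 20], [26, 32, 34]]
`out = values[1][0]` → out = 26
So out = 26

Answer: 26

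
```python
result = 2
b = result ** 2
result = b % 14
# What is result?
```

Trace:
`result = 2` → result = 2
`b = result ** 2` → b = 4
`result = b % 14` → result = 4
So result = 4

Answer: 4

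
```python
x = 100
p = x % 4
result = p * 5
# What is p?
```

Trace:
`x = 100` → x = 100
`p = x % 4` → p = 0
`result = p * 5` → result = 0
So p = 0

Answer: 0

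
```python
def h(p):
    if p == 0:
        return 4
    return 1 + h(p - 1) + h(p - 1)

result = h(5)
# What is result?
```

h(p) = 1 + 2·h(p-1), h(0)=4. Closed form: (4+1)·2^5 - 1 = 159.

Answer: 159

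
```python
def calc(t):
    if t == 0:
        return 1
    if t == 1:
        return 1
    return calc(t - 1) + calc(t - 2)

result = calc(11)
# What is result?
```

Build up from base cases: calc(0)=1, calc(1)=1, calc(2)=2, calc(3)=3, calc(4)=5, calc(5)=8, calc(6)=13, ..., calc(11)=144

Answer: 144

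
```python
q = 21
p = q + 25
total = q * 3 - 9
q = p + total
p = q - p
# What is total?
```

Trace:
`q = 21` → q = 21
`p = q + 25` → p = 46
`total = q * 3 - 9` → total = 54
`q = p + total` → q = 100
`p = q - p` → p = 54
So total = 54

Answer: 54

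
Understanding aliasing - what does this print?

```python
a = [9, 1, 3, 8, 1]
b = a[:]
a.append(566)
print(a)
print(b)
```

Key concept: slice [:] creates copy.
Step by step:
`a = [9, 1, 3, 8, 1]` → a = [9, 1, 3, 8, 1]
`b = a[:]` → b = [9, 1, 3, 8, 1]
`a.append(566)` → a = [9, 1, 3, 8, 1, 566]
`print(a)` → prints [9, 1, 3, 8, 1, 566]
`print(b)` → prints [9, 1, 3, 8, 1]

Answer:
[9, 1, 3, 8, 1, 566]
[9, 1, 3, 8, 1]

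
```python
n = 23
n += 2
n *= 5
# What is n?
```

Trace:
`n = 23` → n = 23
`n += 2` → n = 25
`n *= 5` → n = 125
So n = 125

Answer: 125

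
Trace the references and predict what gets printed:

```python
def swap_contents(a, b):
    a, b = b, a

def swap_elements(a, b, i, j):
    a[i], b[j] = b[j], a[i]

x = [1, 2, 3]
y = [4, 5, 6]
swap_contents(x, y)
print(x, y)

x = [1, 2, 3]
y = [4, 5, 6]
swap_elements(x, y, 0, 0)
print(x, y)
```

Key concept: parameter rebinding vs mutation.
Step by step:
`x = [1, 2, 3]` → x = [1, 2, 3]
`y = [4, 5, 6]` → y = [4, 5, 6]
`swap_contents(x, y)` → no visible change to tracked variables
`print(x, y)` → prints [1, 2, 3] [4, 5, 6]
`x = [1, 2, 3]` → x = [1, 2, 3]
`y = [4, 5, 6]` → y = [4, 5, 6]
`swap_elements(x, y, 0, 0)` → x = [4, 2, 3]; y = [1, 5, 6]
`print(x, y)` → prints [4, 2, 3] [1, 5, 6]

Answer:
[1, 2, 3] [4, 5, 6]
[4, 2, 3] [1, 5, 6]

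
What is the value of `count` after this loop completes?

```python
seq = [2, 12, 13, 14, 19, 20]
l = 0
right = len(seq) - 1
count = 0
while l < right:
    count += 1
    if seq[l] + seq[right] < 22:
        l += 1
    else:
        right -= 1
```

Steps to find pair summing to 22
`count` takes the values: 0 → 1 → 2 → 3 → 4 → 5

Answer: 5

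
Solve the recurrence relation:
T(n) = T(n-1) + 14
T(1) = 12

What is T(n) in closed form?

Unrolling: T(n) = T(1) + 14·(n-1) = 12 + 14(n-1) = 14n - 2.

Answer: T(n) = 14n - 2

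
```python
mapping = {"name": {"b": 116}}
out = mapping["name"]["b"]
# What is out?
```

Trace:
`mapping = {"name": {"b": 116}}` → mapping = {'name': {'b': 116}}
`out = mapping["name"]["b"]` → out = 116
So out = 116

Answer: 116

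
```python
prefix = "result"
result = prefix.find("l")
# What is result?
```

Trace:
`prefix = "result"` → prefix = 'result'
`result = prefix.find("l")` → result = 4
So result = 4

Answer: 4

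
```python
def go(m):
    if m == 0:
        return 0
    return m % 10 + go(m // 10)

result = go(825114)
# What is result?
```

Sum of digits of 825114: 4 + 1 + 1 + 5 + 2 + 8 = 21

Answer: 21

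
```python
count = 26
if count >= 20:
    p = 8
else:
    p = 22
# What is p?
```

Trace:
`count = 26` → count = 26
`if count >= 20: ...` → count >= 20 is True → p = 8
So p = 8

Answer: 8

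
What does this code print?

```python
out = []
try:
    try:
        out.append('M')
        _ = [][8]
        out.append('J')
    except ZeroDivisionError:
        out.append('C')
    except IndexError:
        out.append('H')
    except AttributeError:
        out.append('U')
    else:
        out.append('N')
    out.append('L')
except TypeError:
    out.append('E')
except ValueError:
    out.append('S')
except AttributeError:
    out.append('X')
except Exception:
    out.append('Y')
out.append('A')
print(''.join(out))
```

Execution trace: 'M' (inner try body) → 'H' (inner except IndexError) → 'L' (try body, no exception) → 'A' (after the try/except). Output: MHLA

Answer: MHLA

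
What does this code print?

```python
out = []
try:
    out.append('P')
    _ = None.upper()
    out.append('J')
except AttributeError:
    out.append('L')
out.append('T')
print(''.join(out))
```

Execution trace: 'P' (try body) → 'L' (except AttributeError) → 'T' (after the try/except). Output: PLT

Answer: PLT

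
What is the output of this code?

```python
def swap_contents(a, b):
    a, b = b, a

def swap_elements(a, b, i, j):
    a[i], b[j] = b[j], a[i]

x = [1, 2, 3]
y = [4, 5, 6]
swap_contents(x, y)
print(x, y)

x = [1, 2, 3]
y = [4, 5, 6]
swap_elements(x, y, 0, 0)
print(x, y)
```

Key concept: parameter rebinding vs mutation.
Step by step:
`x = [1, 2, 3]` → x = [1, 2, 3]
`y = [4, 5, 6]` → y = [4, 5, 6]
`swap_contents(x, y)` → no visible change to tracked variables
`print(x, y)` → prints [1, 2, 3] [4, 5, 6]
`x = [1, 2, 3]` → x = [1, 2, 3]
`y = [4, 5, 6]` → y = [4, 5, 6]
`swap_elements(x, y, 0, 0)` → x = [4, 2, 3]; y = [1, 5, 6]
`print(x, y)` → prints [4, 2, 3] [1, 5, 6]

Answer:
[1, 2, 3] [4, 5, 6]
[4, 2, 3] [1, 5, 6]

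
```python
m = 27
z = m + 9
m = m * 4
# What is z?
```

Trace:
`m = 27` → m = 27
`z = m + 9` → z = 36
`m = m * 4` → m = 108
So z = 36

Answer: 36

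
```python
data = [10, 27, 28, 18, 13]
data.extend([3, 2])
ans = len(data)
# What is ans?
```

Trace:
`data = [10, 27, 28, 18, 13]` → data = [10, 27, 28, 18, 13]
`data.extend([3, 2])` → data = [10, 27, 28, 18, 13, 3, 2]
`ans = len(data)` → ans = 7
So ans = 7

Answer: 7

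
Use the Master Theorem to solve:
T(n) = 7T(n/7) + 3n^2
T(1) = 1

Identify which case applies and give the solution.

a=7, b=7, f(n)=3n^2. log_7(7) = 1. Since c=2 > 1 and the regularity condition holds (7(n/7)^2 = (7/7^2)n^2 with 7/7^2 < 1), Case 3 applies: T(n) = Θ(f(n)) = O(n^2).

Answer: O(n^2) - Case 3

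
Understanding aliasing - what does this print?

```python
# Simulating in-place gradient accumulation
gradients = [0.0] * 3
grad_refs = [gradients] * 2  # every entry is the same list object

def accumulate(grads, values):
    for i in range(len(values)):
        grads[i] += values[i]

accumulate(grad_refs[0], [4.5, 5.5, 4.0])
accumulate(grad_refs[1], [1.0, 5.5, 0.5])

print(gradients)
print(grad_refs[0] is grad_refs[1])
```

Key concept: gradient accumulation aliasing.
Step by step:
`gradients = [0.0] * 3` → gradients = [0.0, 0.0, 0.0]
`grad_refs = [gradients] * 2` → grad_refs = [[0.0, 0.0, 0.0], [0.0, 0.0, 0.0]]
`accumulate(grad_refs[0], [4.5, 5.5, 4.0])` → gradients = [4.5, 5.5, 4.0]; grad_refs = [[4.5, 5.5, 4.0], [4.5, 5.5, 4.0]]
`accumulate(grad_refs[1], [1.0, 5.5, 0.5])` → gradients = [5.5, 11.0, 4.5]; grad_refs = [[5.5, 11.0, 4.5], [5.5, 11.0, 4.5]]
`print(gradients)` → prints [5.5, 11.0, 4.5]
`print(grad_refs[0] is grad_refs[1])` → prints True

Answer:
[5.5, 11.0, 4.5]
True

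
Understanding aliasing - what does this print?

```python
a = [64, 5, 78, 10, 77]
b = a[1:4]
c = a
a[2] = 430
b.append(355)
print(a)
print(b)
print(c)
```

Key concept: slice vs alias.
Step by step:
`a = [64, 5, 78, 10, 77]` → a = [64, 5, 78, 10, 77]
`b = a[1:4]` → b = [5, 78, 10]
`c = a` → c = [64, 5, 78, 10, 77] (same object as a)
`a[2] = 430` → a = [64, 5, 430, 10, 77] (same object as c); c = [64, 5, 430, 10, 77] (same object as a)
`b.append(355)` → b = [5, 78, 10, 355]
`print(a)` → prints [64, 5, 430, 10, 77]
`print(b)` → prints [5, 78, 10, 355]
`print(c)` → prints [64, 5, 430, 10, 77]

Answer:
[64, 5, 430, 10, 77]
[5, 78, 10, 355]
[64, 5, 430, 10, 77]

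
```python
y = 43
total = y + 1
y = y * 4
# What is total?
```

Trace:
`y = 43` → y = 43
`total = y + 1` → total = 44
`y = y * 4` → y = 172
So total = 44

Answer: 44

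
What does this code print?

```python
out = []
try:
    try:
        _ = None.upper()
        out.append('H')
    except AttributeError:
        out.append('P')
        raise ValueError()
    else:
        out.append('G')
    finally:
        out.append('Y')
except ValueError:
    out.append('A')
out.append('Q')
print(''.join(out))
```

Execution trace: 'P' (inner except AttributeError) → 'Y' (inner finally) → 'A' (outer except ValueError) → 'Q' (after the try/except). Output: PYAQ

Answer: PYAQ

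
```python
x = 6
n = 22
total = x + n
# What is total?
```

Trace:
`x = 6` → x = 6
`n = 22` → n = 22
`total = x + n` → total = 28
So total = 28

Answer: 28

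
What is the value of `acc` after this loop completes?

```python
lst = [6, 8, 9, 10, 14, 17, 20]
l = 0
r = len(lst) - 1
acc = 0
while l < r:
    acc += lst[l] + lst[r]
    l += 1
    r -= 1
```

Sum of pairs from ends
`acc` takes the values: 0 → 26 → 51 → 74

Answer: 74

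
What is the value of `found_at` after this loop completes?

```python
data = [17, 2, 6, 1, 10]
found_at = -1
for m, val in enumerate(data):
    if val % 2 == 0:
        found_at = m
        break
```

First even number index in [17, 2, 6, 1, 10]
`found_at` takes the values: -1 → 1

Answer: 1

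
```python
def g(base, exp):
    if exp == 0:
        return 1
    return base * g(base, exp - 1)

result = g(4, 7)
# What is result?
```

g(4, 7) = 4 * 4 * 4 * 4 * 4 * 4 * 4 = 16384

Answer: 16384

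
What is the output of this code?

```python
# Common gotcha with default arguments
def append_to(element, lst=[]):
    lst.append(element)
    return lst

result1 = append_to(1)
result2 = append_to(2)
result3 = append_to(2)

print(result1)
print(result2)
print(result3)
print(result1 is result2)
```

Key concept: mutable default argument gotcha.
Step by step:
`result1 = append_to(1)` → result1 = [1]
`result2 = append_to(2)` → result1 = [1, 2] (same object as result2); result2 = [1, 2] (same object as result1)
`result3 = append_to(2)` → result1 = [1, 2, 2] (same object as result2, result3); result2 = [1, 2, 2] (same object as result1, result3); result3 = [1, 2, 2] (same object as result1, result2)
`print(result1)` → prints [1, 2, 2]
`print(result2)` → prints [1, 2, 2]
`print(result3)` → prints [1, 2, 2]
`print(result1 is result2)` → prints True

Answer:
[1, 2, 2]
[1, 2, 2]
[1, 2, 2]
True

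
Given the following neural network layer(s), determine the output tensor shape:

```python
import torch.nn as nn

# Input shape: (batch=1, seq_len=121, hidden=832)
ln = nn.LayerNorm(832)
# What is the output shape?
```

Input: (1, 121, 832) -> Output: (1, 121, 832)

Answer: (1, 121, 832)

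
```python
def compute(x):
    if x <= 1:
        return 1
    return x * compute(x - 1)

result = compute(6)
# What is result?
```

compute(6) = 6 * 5 * 4 * 3 * 2 * 1 = 720

Answer: 720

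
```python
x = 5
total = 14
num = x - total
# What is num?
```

Trace:
`x = 5` → x = 5
`total = 14` → total = 14
`num = x - total` → num = -9
So num = -9

Answer: -9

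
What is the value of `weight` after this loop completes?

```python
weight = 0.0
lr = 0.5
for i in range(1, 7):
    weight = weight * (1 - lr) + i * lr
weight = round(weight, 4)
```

Moving average with lr=0.5
`weight` takes the values: 0.0 → 0.5 → 1.25 → 2.125 → 3.0625 → 4.03125 → 5.015625 → 5.0156

Answer: 5.0156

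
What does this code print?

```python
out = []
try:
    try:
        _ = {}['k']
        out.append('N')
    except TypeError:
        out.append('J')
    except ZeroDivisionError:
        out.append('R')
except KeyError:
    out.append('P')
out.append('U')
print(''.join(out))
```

Execution trace: 'P' (outer except KeyError) → 'U' (after the try/except). Output: PU

Answer: PU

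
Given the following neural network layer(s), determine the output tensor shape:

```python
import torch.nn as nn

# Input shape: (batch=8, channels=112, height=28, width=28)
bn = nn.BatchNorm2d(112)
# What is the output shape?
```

Input: (8, 112, 28, 28) -> Output: (8, 112, 28, 28)

Answer: (8, 112, 28, 28)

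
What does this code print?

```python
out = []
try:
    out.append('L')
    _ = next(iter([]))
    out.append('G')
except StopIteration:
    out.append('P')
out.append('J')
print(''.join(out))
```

Execution trace: 'L' (try body) → 'P' (except StopIteration) → 'J' (after the try/except). Output: LPJ

Answer: LPJ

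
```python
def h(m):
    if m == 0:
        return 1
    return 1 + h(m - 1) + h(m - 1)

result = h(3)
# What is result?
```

h(m) = 1 + 2·h(m-1), h(0)=1. Closed form: (1+1)·2^3 - 1 = 15.

Answer: 15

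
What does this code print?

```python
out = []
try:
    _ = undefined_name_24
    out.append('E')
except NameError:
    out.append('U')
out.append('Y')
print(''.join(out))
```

Execution trace: 'U' (except NameError) → 'Y' (after the try/except). Output: UY

Answer: UY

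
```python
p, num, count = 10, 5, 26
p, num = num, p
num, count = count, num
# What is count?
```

Trace:
`p, num, count = 10, 5, 26` → p = 10; num = 5; count = 26
`p, num = num, p` → p = 5; num = 10
`num, count = count, num` → num = 26; count = 10
So count = 10

Answer: 10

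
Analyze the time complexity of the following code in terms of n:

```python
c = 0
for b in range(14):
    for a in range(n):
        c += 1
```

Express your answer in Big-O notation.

Each loop level contributes: 1 × n. Multiplying the contributions gives O(n).

Answer: O(n)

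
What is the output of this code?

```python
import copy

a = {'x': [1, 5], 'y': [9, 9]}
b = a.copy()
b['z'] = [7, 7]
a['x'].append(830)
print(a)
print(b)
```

Key concept: shallow copy of dict with mutable values.
Step by step:
`a = {'x': [1, 5], 'y': [9, 9]}` → a = {'x': [1, 5], 'y': [9, 9]}
`b = a.copy()` → b = {'x': [1, 5], 'y': [9, 9]}
`b['z'] = [7, 7]` → b = {'x': [1, 5], 'y': [9, 9], 'z': [7, 7]}
`a['x'].append(830)` → a = {'x': [1, 5, 830], 'y': [9, 9]}; b = {'x': [1, 5, 830], 'y': [9, 9], 'z': [7, 7]}
`print(a)` → prints {'x': [1, 5, 830], 'y': [9, 9]}
`print(b)` → prints {'x': [1, 5, 830], 'y': [9, 9], 'z': [7, 7]}

Answer:
{'x': [1, 5, 830], 'y': [9, 9]}
{'x': [1, 5, 830], 'y': [9, 9], 'z': [7, 7]}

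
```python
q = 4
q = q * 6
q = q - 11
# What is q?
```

Trace:
`q = 4` → q = 4
`q = q * 6` → q = 24
`q = q - 11` → q = 13
So q = 13

Answer: 13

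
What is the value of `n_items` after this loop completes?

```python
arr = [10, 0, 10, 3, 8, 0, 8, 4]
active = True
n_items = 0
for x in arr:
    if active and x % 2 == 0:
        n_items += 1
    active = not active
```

Count even values at even positions
`n_items` takes the values: 0 → 1 → 2 → 3 → 4

Answer: 4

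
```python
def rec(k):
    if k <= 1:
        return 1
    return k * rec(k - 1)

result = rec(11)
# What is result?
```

rec(11) = 11 * 10 * 9 * 8 * 7 * 6 * 5 * 4 * 3 * 2 * 1 = 39916800

Answer: 39916800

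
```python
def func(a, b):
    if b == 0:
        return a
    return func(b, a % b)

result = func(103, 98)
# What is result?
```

func(103, 98) -> func(98, 5) -> func(5, 3) -> func(3, 2) -> func(2, 1) -> func(1, 0) -> 1

Answer: 1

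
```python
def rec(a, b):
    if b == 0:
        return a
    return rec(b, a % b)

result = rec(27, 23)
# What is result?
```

rec(27, 23) -> rec(23, 4) -> rec(4, 3) -> rec(3, 1) -> rec(1, 0) -> 1

Answer: 1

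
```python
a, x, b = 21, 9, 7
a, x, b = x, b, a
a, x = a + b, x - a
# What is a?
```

Trace:
`a, x, b = 21, 9, 7` → a = 21; x = 9; b = 7
`a, x, b = x, b, a` → a = 9; x = 7; b = 21
`a, x = a + b, x - a` → a = 30; x = -2
So a = 30

Answer: 30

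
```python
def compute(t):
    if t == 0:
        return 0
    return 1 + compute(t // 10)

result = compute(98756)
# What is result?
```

Count of digits of 98756: 5

Answer: 5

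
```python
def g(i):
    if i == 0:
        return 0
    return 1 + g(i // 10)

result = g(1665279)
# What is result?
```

Count of digits of 1665279: 7

Answer: 7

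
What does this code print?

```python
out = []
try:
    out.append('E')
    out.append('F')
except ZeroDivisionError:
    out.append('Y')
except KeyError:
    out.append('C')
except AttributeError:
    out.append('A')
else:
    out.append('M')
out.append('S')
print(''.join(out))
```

Execution trace: 'E' (try body) → 'F' (try body, no exception) → 'M' (else) → 'S' (after the try/except). Output: EFMS

Answer: EFMS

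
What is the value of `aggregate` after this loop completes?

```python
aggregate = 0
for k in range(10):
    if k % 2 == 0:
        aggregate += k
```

Sum of even numbers 0 to 9
`aggregate` takes the values: 0 → 2 → 6 → 12 → 20

Answer: 20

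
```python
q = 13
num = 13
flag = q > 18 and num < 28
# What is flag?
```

Trace:
`q = 13` → q = 13
`num = 13` → num = 13
`flag = q > 18 and num < 28` → flag = False
So flag = False

Answer: False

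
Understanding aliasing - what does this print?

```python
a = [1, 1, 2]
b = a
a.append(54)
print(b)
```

Key concept: basic list aliasing.
Step by step:
`a = [1, 1, 2]` → a = [1, 1, 2]
`b = a` → b = [1, 1, 2] (same object as a)
`a.append(54)` → a = [1, 1, 2, 54] (same object as b); b = [1, 1, 2, 54] (same object as a)
`print(b)` → prints [1, 1, 2, 54]

Answer: [1, 1, 2, 54]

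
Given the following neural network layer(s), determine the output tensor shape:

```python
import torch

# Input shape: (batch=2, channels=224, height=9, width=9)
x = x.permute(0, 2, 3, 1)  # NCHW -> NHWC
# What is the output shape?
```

Input: (2, 224, 9, 9) -> Output: (2, 9, 9, 224)

Answer: (2, 9, 9, 224)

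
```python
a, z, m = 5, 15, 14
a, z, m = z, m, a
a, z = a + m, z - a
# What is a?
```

Trace:
`a, z, m = 5, 15, 14` → a = 5; z = 15; m = 14
`a, z, m = z, m, a` → a = 15; z = 14; m = 5
`a, z = a + m, z - a` → a = 20; z = -1
So a = 20

Answer: 20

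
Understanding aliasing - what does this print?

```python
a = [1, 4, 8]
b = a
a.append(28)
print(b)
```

Key concept: basic list aliasing.
Step by step:
`a = [1, 4, 8]` → a = [1, 4, 8]
`b = a` → b = [1, 4, 8] (same object as a)
`a.append(28)` → a = [1, 4, 8, 28] (same object as b); b = [1, 4, 8, 28] (same object as a)
`print(b)` → prints [1, 4, 8, 28]

Answer: [1, 4, 8, 28]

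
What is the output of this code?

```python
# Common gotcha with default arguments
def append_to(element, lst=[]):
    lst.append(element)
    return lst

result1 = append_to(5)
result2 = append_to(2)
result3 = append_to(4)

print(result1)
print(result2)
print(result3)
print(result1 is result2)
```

Key concept: mutable default argument gotcha.
Step by step:
`result1 = append_to(5)` → result1 = [5]
`result2 = append_to(2)` → result1 = [5, 2] (same object as result2); result2 = [5, 2] (same object as result1)
`result3 = append_to(4)` → result1 = [5, 2, 4] (same object as result2, result3); result2 = [5, 2, 4] (same object as result1, result3); result3 = [5, 2, 4] (same object as result1, result2)
`print(result1)` → prints [5, 2, 4]
`print(result2)` → prints [5, 2, 4]
`print(result3)` → prints [5, 2, 4]
`print(result1 is result2)` → prints True

Answer:
[5, 2, 4]
[5, 2, 4]
[5, 2, 4]
True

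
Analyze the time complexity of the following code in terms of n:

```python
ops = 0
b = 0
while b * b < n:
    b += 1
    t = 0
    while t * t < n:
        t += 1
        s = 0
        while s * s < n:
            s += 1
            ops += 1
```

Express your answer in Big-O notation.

Each loop level contributes: √n × √n × √n. Multiplying the contributions gives O(n√n).

Answer: O(n√n)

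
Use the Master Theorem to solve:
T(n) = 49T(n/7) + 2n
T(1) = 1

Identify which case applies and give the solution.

a=49, b=7, f(n)=2n. log_7(49) = 2. Since c=1 < 2, Case 1 applies: T(n) = Θ(n^log_b(a)) = O(n^2).

Answer: O(n^2) - Case 1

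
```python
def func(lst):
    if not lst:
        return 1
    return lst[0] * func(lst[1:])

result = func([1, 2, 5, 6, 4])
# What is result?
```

Product over [1, 2, 5, 6, 4] = 1 * 2 * 5 * 6 * 4 = 240

Answer: 240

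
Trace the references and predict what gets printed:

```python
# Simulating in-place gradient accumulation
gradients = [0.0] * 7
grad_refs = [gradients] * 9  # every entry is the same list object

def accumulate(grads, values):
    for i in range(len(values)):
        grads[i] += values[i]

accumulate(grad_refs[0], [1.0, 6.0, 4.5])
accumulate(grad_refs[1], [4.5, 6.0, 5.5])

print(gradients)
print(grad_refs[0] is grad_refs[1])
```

Key concept: gradient accumulation aliasing.
Step by step:
`gradients = [0.0] * 7` → gradients = [0.0, 0.0, 0.0, 0.0, 0.0, 0.0, 0.0]
`grad_refs = [gradients] * 9` → grad_refs = [[0.0, 0.0, 0.0, 0.0, 0.0, 0.0, 0.0], [0.0, 0.0, 0.0, 0.0, 0.0, 0.0, 0.0], [0.0, 0.0, 0.0, 0.0, 0.0, 0.0, 0.0], [0.0, 0.0, 0.0, 0.0, 0.0, 0.0, 0.0], [0.0, 0.0, 0.0, 0.0, 0.0, 0.0, 0.0], [0.0, 0.0, 0.0, 0.0, 0.0, 0.0, 0.0], [0.0, 0.0, 0.0, 0.0, 0.0, 0.0, 0.0], [0.0, 0.0, 0.0, 0.0, 0.0, 0.0, 0.0], [0.0, 0.0, 0.0, 0.0, 0.0, 0.0, 0.0]]
`accumulate(grad_refs[0], [1.0, 6.0, 4.5])` → gradients = [1.0, 6.0, 4.5, 0.0, 0.0, 0.0, 0.0]; grad_refs = [[1.0, 6.0, 4.5, 0.0, 0.0, 0.0, 0.0], [1.0, 6.0, 4.5, 0.0, 0.0, 0.0, 0.0], [1.0, 6.0, 4.5, 0.0, 0.0, 0.0, 0.0], [1.0, 6.0, 4.5, 0.0, 0.0, 0.0, 0.0], [1.0, 6.0, 4.5, 0.0, 0.0, 0.0, 0.0], [1.0, 6.0, 4.5, 0.0, 0.0, 0.0, 0.0], [1.0, 6.0, 4.5, 0.0, 0.0, 0.0, 0.0], [1.0, 6.0, 4.5, 0.0, 0.0, 0.0, 0.0], [1.0, 6.0, 4.5, 0.0, 0.0, 0.0, 0.0]]
`accumulate(grad_refs[1], [4.5, 6.0, 5.5])` → gradients = [5.5, 12.0, 10.0, 0.0, 0.0, 0.0, 0.0]; grad_refs = [[5.5, 12.0, 10.0, 0.0, 0.0, 0.0, 0.0], [5.5, 12.0, 10.0, 0.0, 0.0, 0.0, 0.0], [5.5, 12.0, 10.0, 0.0, 0.0, 0.0, 0.0], [5.5, 12.0, 10.0, 0.0, 0.0, 0.0, 0.0], [5.5, 12.0, 10.0, 0.0, 0.0, 0.0, 0.0], [5.5, 12.0, 10.0, 0.0, 0.0, 0.0, 0.0], [5.5, 12.0, 10.0, 0.0, 0.0, 0.0, 0.0], [5.5, 12.0, 10.0, 0.0, 0.0, 0.0, 0.0], [5.5, 12.0, 10.0, 0.0, 0.0, 0.0, 0.0]]
`print(gradients)` → prints [5.5, 12.0, 10.0, 0.0, 0.0, 0.0, 0.0]
`print(grad_refs[0] is grad_refs[1])` → prints True

Answer:
[5.5, 12.0, 10.0, 0.0, 0.0, 0.0, 0.0]
True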